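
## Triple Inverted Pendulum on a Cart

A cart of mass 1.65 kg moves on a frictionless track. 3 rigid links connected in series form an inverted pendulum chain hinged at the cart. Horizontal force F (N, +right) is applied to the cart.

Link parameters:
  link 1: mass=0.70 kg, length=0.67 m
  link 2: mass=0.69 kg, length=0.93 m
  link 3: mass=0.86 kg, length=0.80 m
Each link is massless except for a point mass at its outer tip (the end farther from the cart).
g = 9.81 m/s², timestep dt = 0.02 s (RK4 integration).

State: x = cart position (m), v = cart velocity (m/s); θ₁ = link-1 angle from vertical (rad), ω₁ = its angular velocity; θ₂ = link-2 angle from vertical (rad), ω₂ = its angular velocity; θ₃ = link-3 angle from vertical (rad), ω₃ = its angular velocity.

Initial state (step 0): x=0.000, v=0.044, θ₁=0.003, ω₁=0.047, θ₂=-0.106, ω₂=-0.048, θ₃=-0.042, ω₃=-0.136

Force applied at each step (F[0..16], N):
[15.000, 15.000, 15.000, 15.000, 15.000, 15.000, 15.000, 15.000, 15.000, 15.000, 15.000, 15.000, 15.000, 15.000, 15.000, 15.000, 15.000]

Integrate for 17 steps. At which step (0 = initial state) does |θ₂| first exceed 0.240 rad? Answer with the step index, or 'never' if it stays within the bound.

apply F[0]=+15.000 → step 1: x=0.003, v=0.225, θ₁=0.002, ω₁=-0.154, θ₂=-0.108, ω₂=-0.136, θ₃=-0.044, ω₃=-0.102
apply F[1]=+15.000 → step 2: x=0.009, v=0.407, θ₁=-0.003, ω₁=-0.358, θ₂=-0.111, ω₂=-0.223, θ₃=-0.046, ω₃=-0.068
apply F[2]=+15.000 → step 3: x=0.019, v=0.591, θ₁=-0.012, ω₁=-0.570, θ₂=-0.117, ω₂=-0.308, θ₃=-0.047, ω₃=-0.034
apply F[3]=+15.000 → step 4: x=0.033, v=0.777, θ₁=-0.026, ω₁=-0.794, θ₂=-0.124, ω₂=-0.388, θ₃=-0.047, ω₃=0.003
apply F[4]=+15.000 → step 5: x=0.050, v=0.967, θ₁=-0.044, ω₁=-1.036, θ₂=-0.132, ω₂=-0.462, θ₃=-0.047, ω₃=0.041
apply F[5]=+15.000 → step 6: x=0.071, v=1.161, θ₁=-0.068, ω₁=-1.298, θ₂=-0.142, ω₂=-0.526, θ₃=-0.046, ω₃=0.081
apply F[6]=+15.000 → step 7: x=0.097, v=1.359, θ₁=-0.096, ω₁=-1.585, θ₂=-0.153, ω₂=-0.578, θ₃=-0.044, ω₃=0.122
apply F[7]=+15.000 → step 8: x=0.126, v=1.560, θ₁=-0.131, ω₁=-1.898, θ₂=-0.165, ω₂=-0.617, θ₃=-0.041, ω₃=0.162
apply F[8]=+15.000 → step 9: x=0.159, v=1.762, θ₁=-0.172, ω₁=-2.234, θ₂=-0.178, ω₂=-0.641, θ₃=-0.037, ω₃=0.197
apply F[9]=+15.000 → step 10: x=0.196, v=1.962, θ₁=-0.221, ω₁=-2.585, θ₂=-0.191, ω₂=-0.652, θ₃=-0.033, ω₃=0.224
apply F[10]=+15.000 → step 11: x=0.237, v=2.155, θ₁=-0.276, ω₁=-2.941, θ₂=-0.204, ω₂=-0.653, θ₃=-0.028, ω₃=0.239
apply F[11]=+15.000 → step 12: x=0.282, v=2.335, θ₁=-0.338, ω₁=-3.284, θ₂=-0.217, ω₂=-0.653, θ₃=-0.024, ω₃=0.236
apply F[12]=+15.000 → step 13: x=0.331, v=2.498, θ₁=-0.407, ω₁=-3.597, θ₂=-0.230, ω₂=-0.662, θ₃=-0.019, ω₃=0.213
apply F[13]=+15.000 → step 14: x=0.382, v=2.640, θ₁=-0.482, ω₁=-3.868, θ₂=-0.243, ω₂=-0.691, θ₃=-0.015, ω₃=0.172
apply F[14]=+15.000 → step 15: x=0.436, v=2.760, θ₁=-0.561, ω₁=-4.091, θ₂=-0.258, ω₂=-0.748, θ₃=-0.012, ω₃=0.114
apply F[15]=+15.000 → step 16: x=0.492, v=2.860, θ₁=-0.645, ω₁=-4.269, θ₂=-0.274, ω₂=-0.837, θ₃=-0.011, ω₃=0.042
apply F[16]=+15.000 → step 17: x=0.550, v=2.941, θ₁=-0.732, ω₁=-4.408, θ₂=-0.291, ω₂=-0.957, θ₃=-0.011, ω₃=-0.039
|θ₂| = 0.243 > 0.240 first at step 14.

Answer: 14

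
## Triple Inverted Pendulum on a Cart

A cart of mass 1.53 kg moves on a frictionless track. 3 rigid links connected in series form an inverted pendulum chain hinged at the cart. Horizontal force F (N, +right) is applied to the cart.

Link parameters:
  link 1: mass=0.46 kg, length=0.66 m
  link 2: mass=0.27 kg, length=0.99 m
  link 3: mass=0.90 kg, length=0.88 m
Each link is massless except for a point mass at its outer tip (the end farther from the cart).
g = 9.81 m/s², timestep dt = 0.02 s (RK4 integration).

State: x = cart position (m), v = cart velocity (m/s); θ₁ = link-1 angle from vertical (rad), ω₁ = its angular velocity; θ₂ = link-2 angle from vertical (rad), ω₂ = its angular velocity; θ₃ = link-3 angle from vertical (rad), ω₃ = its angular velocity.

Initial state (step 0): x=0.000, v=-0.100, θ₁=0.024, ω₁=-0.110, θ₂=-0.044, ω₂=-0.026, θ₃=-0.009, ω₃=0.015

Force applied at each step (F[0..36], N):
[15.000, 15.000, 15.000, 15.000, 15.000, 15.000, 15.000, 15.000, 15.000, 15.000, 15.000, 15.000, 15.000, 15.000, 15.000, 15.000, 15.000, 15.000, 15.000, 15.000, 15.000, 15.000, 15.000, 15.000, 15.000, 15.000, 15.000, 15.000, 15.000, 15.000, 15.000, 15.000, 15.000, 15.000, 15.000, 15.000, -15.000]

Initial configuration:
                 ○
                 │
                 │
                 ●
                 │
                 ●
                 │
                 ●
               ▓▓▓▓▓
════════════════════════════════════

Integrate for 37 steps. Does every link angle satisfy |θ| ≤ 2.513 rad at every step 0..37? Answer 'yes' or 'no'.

Answer: yes

Derivation:
apply F[0]=+15.000 → step 1: x=-0.000, v=0.091, θ₁=0.019, ω₁=-0.343, θ₂=-0.045, ω₂=-0.096, θ₃=-0.008, ω₃=0.050
apply F[1]=+15.000 → step 2: x=0.004, v=0.284, θ₁=0.010, ω₁=-0.585, θ₂=-0.048, ω₂=-0.164, θ₃=-0.007, ω₃=0.086
apply F[2]=+15.000 → step 3: x=0.011, v=0.480, θ₁=-0.004, ω₁=-0.842, θ₂=-0.052, ω₂=-0.227, θ₃=-0.005, ω₃=0.126
apply F[3]=+15.000 → step 4: x=0.023, v=0.678, θ₁=-0.024, ω₁=-1.119, θ₂=-0.057, ω₂=-0.283, θ₃=-0.002, ω₃=0.170
apply F[4]=+15.000 → step 5: x=0.038, v=0.881, θ₁=-0.049, ω₁=-1.420, θ₂=-0.063, ω₂=-0.330, θ₃=0.002, ω₃=0.218
apply F[5]=+15.000 → step 6: x=0.058, v=1.087, θ₁=-0.081, ω₁=-1.749, θ₂=-0.070, ω₂=-0.366, θ₃=0.007, ω₃=0.268
apply F[6]=+15.000 → step 7: x=0.082, v=1.295, θ₁=-0.119, ω₁=-2.105, θ₂=-0.078, ω₂=-0.388, θ₃=0.013, ω₃=0.317
apply F[7]=+15.000 → step 8: x=0.110, v=1.505, θ₁=-0.165, ω₁=-2.480, θ₂=-0.085, ω₂=-0.397, θ₃=0.019, ω₃=0.358
apply F[8]=+15.000 → step 9: x=0.142, v=1.711, θ₁=-0.218, ω₁=-2.863, θ₂=-0.093, ω₂=-0.397, θ₃=0.027, ω₃=0.386
apply F[9]=+15.000 → step 10: x=0.178, v=1.911, θ₁=-0.279, ω₁=-3.235, θ₂=-0.101, ω₂=-0.395, θ₃=0.035, ω₃=0.393
apply F[10]=+15.000 → step 11: x=0.218, v=2.098, θ₁=-0.348, ω₁=-3.577, θ₂=-0.109, ω₂=-0.401, θ₃=0.042, ω₃=0.375
apply F[11]=+15.000 → step 12: x=0.262, v=2.272, θ₁=-0.422, ω₁=-3.875, θ₂=-0.118, ω₂=-0.427, θ₃=0.050, ω₃=0.332
apply F[12]=+15.000 → step 13: x=0.309, v=2.429, θ₁=-0.502, ω₁=-4.124, θ₂=-0.127, ω₂=-0.480, θ₃=0.056, ω₃=0.267
apply F[13]=+15.000 → step 14: x=0.359, v=2.571, θ₁=-0.587, ω₁=-4.324, θ₂=-0.137, ω₂=-0.566, θ₃=0.060, ω₃=0.185
apply F[14]=+15.000 → step 15: x=0.412, v=2.699, θ₁=-0.675, ω₁=-4.485, θ₂=-0.149, ω₂=-0.685, θ₃=0.063, ω₃=0.090
apply F[15]=+15.000 → step 16: x=0.467, v=2.814, θ₁=-0.766, ω₁=-4.613, θ₂=-0.165, ω₂=-0.837, θ₃=0.064, ω₃=-0.013
apply F[16]=+15.000 → step 17: x=0.524, v=2.917, θ₁=-0.859, ω₁=-4.717, θ₂=-0.183, ω₂=-1.018, θ₃=0.062, ω₃=-0.124
apply F[17]=+15.000 → step 18: x=0.584, v=3.011, θ₁=-0.955, ω₁=-4.802, θ₂=-0.205, ω₂=-1.227, θ₃=0.059, ω₃=-0.240
apply F[18]=+15.000 → step 19: x=0.645, v=3.096, θ₁=-1.051, ω₁=-4.871, θ₂=-0.232, ω₂=-1.460, θ₃=0.053, ω₃=-0.363
apply F[19]=+15.000 → step 20: x=0.707, v=3.172, θ₁=-1.149, ω₁=-4.926, θ₂=-0.264, ω₂=-1.714, θ₃=0.044, ω₃=-0.493
apply F[20]=+15.000 → step 21: x=0.772, v=3.240, θ₁=-1.248, ω₁=-4.965, θ₂=-0.301, ω₂=-1.987, θ₃=0.033, ω₃=-0.633
apply F[21]=+15.000 → step 22: x=0.837, v=3.303, θ₁=-1.348, ω₁=-4.988, θ₂=-0.344, ω₂=-2.274, θ₃=0.019, ω₃=-0.785
apply F[22]=+15.000 → step 23: x=0.904, v=3.359, θ₁=-1.448, ω₁=-4.991, θ₂=-0.392, ω₂=-2.572, θ₃=0.001, ω₃=-0.952
apply F[23]=+15.000 → step 24: x=0.971, v=3.411, θ₁=-1.547, ω₁=-4.971, θ₂=-0.447, ω₂=-2.876, θ₃=-0.019, ω₃=-1.139
apply F[24]=+15.000 → step 25: x=1.040, v=3.461, θ₁=-1.646, ω₁=-4.921, θ₂=-0.507, ω₂=-3.181, θ₃=-0.044, ω₃=-1.349
apply F[25]=+15.000 → step 26: x=1.110, v=3.510, θ₁=-1.744, ω₁=-4.839, θ₂=-0.574, ω₂=-3.480, θ₃=-0.074, ω₃=-1.588
apply F[26]=+15.000 → step 27: x=1.181, v=3.559, θ₁=-1.840, ω₁=-4.716, θ₂=-0.646, ω₂=-3.766, θ₃=-0.108, ω₃=-1.859
apply F[27]=+15.000 → step 28: x=1.252, v=3.611, θ₁=-1.932, ω₁=-4.549, θ₂=-0.724, ω₂=-4.032, θ₃=-0.148, ω₃=-2.167
apply F[28]=+15.000 → step 29: x=1.325, v=3.668, θ₁=-2.021, ω₁=-4.332, θ₂=-0.807, ω₂=-4.269, θ₃=-0.195, ω₃=-2.515
apply F[29]=+15.000 → step 30: x=1.399, v=3.732, θ₁=-2.105, ω₁=-4.061, θ₂=-0.895, ω₂=-4.468, θ₃=-0.249, ω₃=-2.907
apply F[30]=+15.000 → step 31: x=1.474, v=3.802, θ₁=-2.183, ω₁=-3.733, θ₂=-0.986, ω₂=-4.620, θ₃=-0.312, ω₃=-3.343
apply F[31]=+15.000 → step 32: x=1.551, v=3.880, θ₁=-2.254, ω₁=-3.349, θ₂=-1.079, ω₂=-4.717, θ₃=-0.383, ω₃=-3.823
apply F[32]=+15.000 → step 33: x=1.630, v=3.965, θ₁=-2.317, ω₁=-2.907, θ₂=-1.174, ω₂=-4.750, θ₃=-0.465, ω₃=-4.347
apply F[33]=+15.000 → step 34: x=1.710, v=4.055, θ₁=-2.370, ω₁=-2.411, θ₂=-1.269, ω₂=-4.711, θ₃=-0.557, ω₃=-4.915
apply F[34]=+15.000 → step 35: x=1.792, v=4.149, θ₁=-2.413, ω₁=-1.860, θ₂=-1.362, ω₂=-4.595, θ₃=-0.662, ω₃=-5.527
apply F[35]=+15.000 → step 36: x=1.876, v=4.243, θ₁=-2.444, ω₁=-1.253, θ₂=-1.452, ω₂=-4.398, θ₃=-0.779, ω₃=-6.187
apply F[36]=-15.000 → step 37: x=1.958, v=3.988, θ₁=-2.468, ω₁=-1.092, θ₂=-1.536, ω₂=-3.971, θ₃=-0.909, ω₃=-6.799
Max |angle| over trajectory = 2.468 rad; bound = 2.513 → within bound.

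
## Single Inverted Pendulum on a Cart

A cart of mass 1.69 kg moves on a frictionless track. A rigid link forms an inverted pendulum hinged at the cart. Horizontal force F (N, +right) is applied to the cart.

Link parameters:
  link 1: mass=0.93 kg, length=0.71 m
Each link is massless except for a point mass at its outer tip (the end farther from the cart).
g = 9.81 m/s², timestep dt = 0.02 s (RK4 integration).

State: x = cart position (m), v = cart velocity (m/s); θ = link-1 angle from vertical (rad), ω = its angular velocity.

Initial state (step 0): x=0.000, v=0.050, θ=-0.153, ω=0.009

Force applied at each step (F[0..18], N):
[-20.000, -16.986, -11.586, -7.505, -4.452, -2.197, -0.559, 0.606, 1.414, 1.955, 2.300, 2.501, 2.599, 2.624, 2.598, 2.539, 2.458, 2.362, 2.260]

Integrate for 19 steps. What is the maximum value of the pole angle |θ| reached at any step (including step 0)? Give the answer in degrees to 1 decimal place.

apply F[0]=-20.000 → step 1: x=-0.001, v=-0.168, θ=-0.150, ω=0.270
apply F[1]=-16.986 → step 2: x=-0.006, v=-0.351, θ=-0.143, ω=0.485
apply F[2]=-11.586 → step 3: x=-0.015, v=-0.473, θ=-0.132, ω=0.617
apply F[3]=-7.505 → step 4: x=-0.025, v=-0.548, θ=-0.119, ω=0.688
apply F[4]=-4.452 → step 5: x=-0.036, v=-0.589, θ=-0.105, ω=0.714
apply F[5]=-2.197 → step 6: x=-0.048, v=-0.605, θ=-0.090, ω=0.710
apply F[6]=-0.559 → step 7: x=-0.060, v=-0.603, θ=-0.076, ω=0.684
apply F[7]=+0.606 → step 8: x=-0.072, v=-0.588, θ=-0.063, ω=0.644
apply F[8]=+1.414 → step 9: x=-0.084, v=-0.566, θ=-0.051, ω=0.597
apply F[9]=+1.955 → step 10: x=-0.095, v=-0.538, θ=-0.039, ω=0.545
apply F[10]=+2.300 → step 11: x=-0.105, v=-0.507, θ=-0.029, ω=0.492
apply F[11]=+2.501 → step 12: x=-0.115, v=-0.475, θ=-0.020, ω=0.440
apply F[12]=+2.599 → step 13: x=-0.124, v=-0.442, θ=-0.011, ω=0.390
apply F[13]=+2.624 → step 14: x=-0.133, v=-0.411, θ=-0.004, ω=0.343
apply F[14]=+2.598 → step 15: x=-0.141, v=-0.380, θ=0.002, ω=0.300
apply F[15]=+2.539 → step 16: x=-0.148, v=-0.350, θ=0.008, ω=0.260
apply F[16]=+2.458 → step 17: x=-0.155, v=-0.322, θ=0.013, ω=0.223
apply F[17]=+2.362 → step 18: x=-0.161, v=-0.296, θ=0.017, ω=0.190
apply F[18]=+2.260 → step 19: x=-0.166, v=-0.271, θ=0.020, ω=0.161
Max |angle| over trajectory = 0.153 rad = 8.8°.

Answer: 8.8°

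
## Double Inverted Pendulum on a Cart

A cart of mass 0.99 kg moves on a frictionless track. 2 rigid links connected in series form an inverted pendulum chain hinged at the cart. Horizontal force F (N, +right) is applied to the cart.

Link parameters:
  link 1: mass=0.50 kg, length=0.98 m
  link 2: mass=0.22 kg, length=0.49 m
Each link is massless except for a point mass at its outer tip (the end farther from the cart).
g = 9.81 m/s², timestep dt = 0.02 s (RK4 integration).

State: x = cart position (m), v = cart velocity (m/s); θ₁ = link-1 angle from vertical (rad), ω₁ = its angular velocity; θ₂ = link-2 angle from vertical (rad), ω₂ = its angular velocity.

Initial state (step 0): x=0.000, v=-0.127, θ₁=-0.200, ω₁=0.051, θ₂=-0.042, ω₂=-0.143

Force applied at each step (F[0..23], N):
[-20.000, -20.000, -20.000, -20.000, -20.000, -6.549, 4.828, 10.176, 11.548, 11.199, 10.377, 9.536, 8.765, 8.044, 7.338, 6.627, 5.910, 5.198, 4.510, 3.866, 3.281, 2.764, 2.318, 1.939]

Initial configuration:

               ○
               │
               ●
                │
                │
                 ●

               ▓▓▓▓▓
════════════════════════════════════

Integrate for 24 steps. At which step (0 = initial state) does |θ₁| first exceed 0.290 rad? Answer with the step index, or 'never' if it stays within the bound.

Answer: never

Derivation:
apply F[0]=-20.000 → step 1: x=-0.006, v=-0.494, θ₁=-0.196, ω₁=0.360, θ₂=-0.044, ω₂=-0.024
apply F[1]=-20.000 → step 2: x=-0.020, v=-0.862, θ₁=-0.186, ω₁=0.675, θ₂=-0.043, ω₂=0.086
apply F[2]=-20.000 → step 3: x=-0.041, v=-1.235, θ₁=-0.169, ω₁=0.999, θ₂=-0.040, ω₂=0.183
apply F[3]=-20.000 → step 4: x=-0.069, v=-1.614, θ₁=-0.145, ω₁=1.337, θ₂=-0.036, ω₂=0.262
apply F[4]=-20.000 → step 5: x=-0.105, v=-1.999, θ₁=-0.115, ω₁=1.692, θ₂=-0.030, ω₂=0.319
apply F[5]=-6.549 → step 6: x=-0.146, v=-2.120, θ₁=-0.080, ω₁=1.792, θ₂=-0.023, ω₂=0.350
apply F[6]=+4.828 → step 7: x=-0.188, v=-2.017, θ₁=-0.046, ω₁=1.671, θ₂=-0.016, ω₂=0.366
apply F[7]=+10.176 → step 8: x=-0.226, v=-1.808, θ₁=-0.015, ω₁=1.451, θ₂=-0.009, ω₂=0.373
apply F[8]=+11.548 → step 9: x=-0.260, v=-1.575, θ₁=0.012, ω₁=1.213, θ₂=-0.001, ω₂=0.371
apply F[9]=+11.199 → step 10: x=-0.289, v=-1.352, θ₁=0.034, ω₁=0.992, θ₂=0.006, ω₂=0.360
apply F[10]=+10.377 → step 11: x=-0.314, v=-1.148, θ₁=0.052, ω₁=0.796, θ₂=0.013, ω₂=0.342
apply F[11]=+9.536 → step 12: x=-0.335, v=-0.964, θ₁=0.066, ω₁=0.624, θ₂=0.020, ω₂=0.317
apply F[12]=+8.765 → step 13: x=-0.353, v=-0.797, θ₁=0.077, ω₁=0.473, θ₂=0.026, ω₂=0.288
apply F[13]=+8.044 → step 14: x=-0.367, v=-0.647, θ₁=0.085, ω₁=0.341, θ₂=0.031, ω₂=0.256
apply F[14]=+7.338 → step 15: x=-0.379, v=-0.512, θ₁=0.091, ω₁=0.227, θ₂=0.036, ω₂=0.223
apply F[15]=+6.627 → step 16: x=-0.388, v=-0.392, θ₁=0.094, ω₁=0.128, θ₂=0.040, ω₂=0.190
apply F[16]=+5.910 → step 17: x=-0.395, v=-0.287, θ₁=0.096, ω₁=0.046, θ₂=0.044, ω₂=0.158
apply F[17]=+5.198 → step 18: x=-0.400, v=-0.196, θ₁=0.096, ω₁=-0.023, θ₂=0.046, ω₂=0.127
apply F[18]=+4.510 → step 19: x=-0.403, v=-0.119, θ₁=0.095, ω₁=-0.077, θ₂=0.049, ω₂=0.098
apply F[19]=+3.866 → step 20: x=-0.405, v=-0.055, θ₁=0.093, ω₁=-0.120, θ₂=0.050, ω₂=0.072
apply F[20]=+3.281 → step 21: x=-0.405, v=-0.002, θ₁=0.091, ω₁=-0.151, θ₂=0.052, ω₂=0.048
apply F[21]=+2.764 → step 22: x=-0.405, v=0.041, θ₁=0.088, ω₁=-0.174, θ₂=0.052, ω₂=0.026
apply F[22]=+2.318 → step 23: x=-0.404, v=0.076, θ₁=0.084, ω₁=-0.189, θ₂=0.053, ω₂=0.007
apply F[23]=+1.939 → step 24: x=-0.402, v=0.103, θ₁=0.080, ω₁=-0.198, θ₂=0.053, ω₂=-0.010
max |θ₁| = 0.200 ≤ 0.290 over all 25 states.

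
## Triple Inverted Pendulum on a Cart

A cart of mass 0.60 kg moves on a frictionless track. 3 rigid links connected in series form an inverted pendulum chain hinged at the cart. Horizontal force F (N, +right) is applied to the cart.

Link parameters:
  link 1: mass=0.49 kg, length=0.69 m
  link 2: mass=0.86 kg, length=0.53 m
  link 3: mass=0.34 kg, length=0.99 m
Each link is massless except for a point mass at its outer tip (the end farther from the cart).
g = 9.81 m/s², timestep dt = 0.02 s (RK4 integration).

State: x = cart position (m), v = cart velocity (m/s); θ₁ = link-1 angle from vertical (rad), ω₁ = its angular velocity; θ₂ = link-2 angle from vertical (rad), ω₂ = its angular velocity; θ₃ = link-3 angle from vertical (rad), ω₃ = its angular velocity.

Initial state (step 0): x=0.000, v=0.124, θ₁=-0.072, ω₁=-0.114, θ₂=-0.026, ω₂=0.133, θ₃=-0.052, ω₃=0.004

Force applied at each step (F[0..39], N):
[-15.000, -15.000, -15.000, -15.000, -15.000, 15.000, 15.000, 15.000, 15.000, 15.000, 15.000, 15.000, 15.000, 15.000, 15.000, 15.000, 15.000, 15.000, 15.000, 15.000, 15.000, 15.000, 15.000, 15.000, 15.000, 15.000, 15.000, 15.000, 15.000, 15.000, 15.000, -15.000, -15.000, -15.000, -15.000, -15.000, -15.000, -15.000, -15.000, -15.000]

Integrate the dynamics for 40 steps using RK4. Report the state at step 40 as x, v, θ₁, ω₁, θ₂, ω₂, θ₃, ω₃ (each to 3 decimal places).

Answer: x=1.335, v=-4.776, θ₁=-3.045, ω₁=-16.172, θ₂=-1.032, ω₂=-9.834, θ₃=-0.901, ω₃=-3.784

Derivation:
apply F[0]=-15.000 → step 1: x=-0.002, v=-0.331, θ₁=-0.068, ω₁=0.486, θ₂=-0.023, ω₂=0.206, θ₃=-0.052, ω₃=-0.005
apply F[1]=-15.000 → step 2: x=-0.013, v=-0.794, θ₁=-0.052, ω₁=1.107, θ₂=-0.018, ω₂=0.269, θ₃=-0.052, ω₃=-0.014
apply F[2]=-15.000 → step 3: x=-0.034, v=-1.273, θ₁=-0.024, ω₁=1.774, θ₂=-0.012, ω₂=0.303, θ₃=-0.053, ω₃=-0.024
apply F[3]=-15.000 → step 4: x=-0.064, v=-1.771, θ₁=0.019, ω₁=2.496, θ₂=-0.006, ω₂=0.304, θ₃=-0.053, ω₃=-0.032
apply F[4]=-15.000 → step 5: x=-0.105, v=-2.277, θ₁=0.076, ω₁=3.251, θ₂=0.000, ω₂=0.290, θ₃=-0.054, ω₃=-0.036
apply F[5]=+15.000 → step 6: x=-0.146, v=-1.814, θ₁=0.135, ω₁=2.659, θ₂=0.005, ω₂=0.212, θ₃=-0.055, ω₃=-0.046
apply F[6]=+15.000 → step 7: x=-0.178, v=-1.391, θ₁=0.184, ω₁=2.190, θ₂=0.008, ω₂=0.050, θ₃=-0.056, ω₃=-0.060
apply F[7]=+15.000 → step 8: x=-0.202, v=-1.003, θ₁=0.224, ω₁=1.831, θ₂=0.007, ω₂=-0.190, θ₃=-0.057, ω₃=-0.078
apply F[8]=+15.000 → step 9: x=-0.218, v=-0.643, θ₁=0.257, ω₁=1.560, θ₂=-0.000, ω₂=-0.499, θ₃=-0.059, ω₃=-0.095
apply F[9]=+15.000 → step 10: x=-0.227, v=-0.302, θ₁=0.286, ω₁=1.355, θ₂=-0.014, ω₂=-0.865, θ₃=-0.061, ω₃=-0.110
apply F[10]=+15.000 → step 11: x=-0.230, v=0.029, θ₁=0.312, ω₁=1.194, θ₂=-0.035, ω₂=-1.281, θ₃=-0.063, ω₃=-0.121
apply F[11]=+15.000 → step 12: x=-0.226, v=0.356, θ₁=0.334, ω₁=1.059, θ₂=-0.065, ω₂=-1.737, θ₃=-0.066, ω₃=-0.124
apply F[12]=+15.000 → step 13: x=-0.216, v=0.685, θ₁=0.354, ω₁=0.928, θ₂=-0.105, ω₂=-2.224, θ₃=-0.068, ω₃=-0.121
apply F[13]=+15.000 → step 14: x=-0.199, v=1.022, θ₁=0.371, ω₁=0.781, θ₂=-0.154, ω₂=-2.730, θ₃=-0.070, ω₃=-0.110
apply F[14]=+15.000 → step 15: x=-0.175, v=1.370, θ₁=0.385, ω₁=0.598, θ₂=-0.214, ω₂=-3.243, θ₃=-0.073, ω₃=-0.096
apply F[15]=+15.000 → step 16: x=-0.144, v=1.732, θ₁=0.395, ω₁=0.361, θ₂=-0.284, ω₂=-3.751, θ₃=-0.074, ω₃=-0.080
apply F[16]=+15.000 → step 17: x=-0.106, v=2.108, θ₁=0.399, ω₁=0.052, θ₂=-0.364, ω₂=-4.245, θ₃=-0.076, ω₃=-0.068
apply F[17]=+15.000 → step 18: x=-0.059, v=2.499, θ₁=0.397, ω₁=-0.341, θ₂=-0.454, ω₂=-4.716, θ₃=-0.077, ω₃=-0.064
apply F[18]=+15.000 → step 19: x=-0.005, v=2.905, θ₁=0.385, ω₁=-0.832, θ₂=-0.552, ω₂=-5.153, θ₃=-0.078, ω₃=-0.076
apply F[19]=+15.000 → step 20: x=0.057, v=3.327, θ₁=0.363, ω₁=-1.430, θ₂=-0.659, ω₂=-5.543, θ₃=-0.080, ω₃=-0.108
apply F[20]=+15.000 → step 21: x=0.128, v=3.769, θ₁=0.327, ω₁=-2.147, θ₂=-0.774, ω₂=-5.864, θ₃=-0.083, ω₃=-0.165
apply F[21]=+15.000 → step 22: x=0.208, v=4.234, θ₁=0.276, ω₁=-2.987, θ₂=-0.893, ω₂=-6.078, θ₃=-0.087, ω₃=-0.249
apply F[22]=+15.000 → step 23: x=0.297, v=4.723, θ₁=0.207, ω₁=-3.947, θ₂=-1.016, ω₂=-6.127, θ₃=-0.093, ω₃=-0.360
apply F[23]=+15.000 → step 24: x=0.397, v=5.234, θ₁=0.117, ω₁=-5.008, θ₂=-1.137, ω₂=-5.926, θ₃=-0.102, ω₃=-0.491
apply F[24]=+15.000 → step 25: x=0.507, v=5.747, θ₁=0.006, ω₁=-6.119, θ₂=-1.250, ω₂=-5.374, θ₃=-0.113, ω₃=-0.634
apply F[25]=+15.000 → step 26: x=0.626, v=6.219, θ₁=-0.127, ω₁=-7.201, θ₂=-1.349, ω₂=-4.382, θ₃=-0.127, ω₃=-0.783
apply F[26]=+15.000 → step 27: x=0.755, v=6.584, θ₁=-0.281, ω₁=-8.168, θ₂=-1.423, ω₂=-2.938, θ₃=-0.144, ω₃=-0.942
apply F[27]=+15.000 → step 28: x=0.889, v=6.770, θ₁=-0.453, ω₁=-8.976, θ₂=-1.464, ω₂=-1.126, θ₃=-0.165, ω₃=-1.139
apply F[28]=+15.000 → step 29: x=1.024, v=6.713, θ₁=-0.639, ω₁=-9.645, θ₂=-1.466, ω₂=0.897, θ₃=-0.190, ω₃=-1.423
apply F[29]=+15.000 → step 30: x=1.155, v=6.347, θ₁=-0.838, ω₁=-10.196, θ₂=-1.428, ω₂=2.926, θ₃=-0.223, ω₃=-1.857
apply F[30]=+15.000 → step 31: x=1.275, v=5.620, θ₁=-1.046, ω₁=-10.552, θ₂=-1.351, ω₂=4.621, θ₃=-0.266, ω₃=-2.482
apply F[31]=-15.000 → step 32: x=1.375, v=4.310, θ₁=-1.254, ω₁=-10.231, θ₂=-1.253, ω₂=5.124, θ₃=-0.320, ω₃=-2.914
apply F[32]=-15.000 → step 33: x=1.448, v=3.049, θ₁=-1.455, ω₁=-9.935, θ₂=-1.150, ω₂=5.058, θ₃=-0.382, ω₃=-3.277
apply F[33]=-15.000 → step 34: x=1.497, v=1.896, θ₁=-1.652, ω₁=-9.756, θ₂=-1.053, ω₂=4.586, θ₃=-0.450, ω₃=-3.529
apply F[34]=-15.000 → step 35: x=1.525, v=0.835, θ₁=-1.847, ω₁=-9.793, θ₂=-0.969, ω₂=3.841, θ₃=-0.522, ω₃=-3.683
apply F[35]=-15.000 → step 36: x=1.531, v=-0.188, θ₁=-2.046, ω₁=-10.125, θ₂=-0.901, ω₂=2.833, θ₃=-0.597, ω₃=-3.765
apply F[36]=-15.000 → step 37: x=1.517, v=-1.241, θ₁=-2.255, ω₁=-10.842, θ₂=-0.858, ω₂=1.425, θ₃=-0.673, ω₃=-3.802
apply F[37]=-15.000 → step 38: x=1.481, v=-2.390, θ₁=-2.483, ω₁=-12.089, θ₂=-0.849, ω₂=-0.708, θ₃=-0.749, ω₃=-3.810
apply F[38]=-15.000 → step 39: x=1.420, v=-3.655, θ₁=-2.743, ω₁=-14.004, θ₂=-0.895, ω₂=-4.203, θ₃=-0.825, ω₃=-3.804
apply F[39]=-15.000 → step 40: x=1.335, v=-4.776, θ₁=-3.045, ω₁=-16.172, θ₂=-1.032, ω₂=-9.834, θ₃=-0.901, ω₃=-3.784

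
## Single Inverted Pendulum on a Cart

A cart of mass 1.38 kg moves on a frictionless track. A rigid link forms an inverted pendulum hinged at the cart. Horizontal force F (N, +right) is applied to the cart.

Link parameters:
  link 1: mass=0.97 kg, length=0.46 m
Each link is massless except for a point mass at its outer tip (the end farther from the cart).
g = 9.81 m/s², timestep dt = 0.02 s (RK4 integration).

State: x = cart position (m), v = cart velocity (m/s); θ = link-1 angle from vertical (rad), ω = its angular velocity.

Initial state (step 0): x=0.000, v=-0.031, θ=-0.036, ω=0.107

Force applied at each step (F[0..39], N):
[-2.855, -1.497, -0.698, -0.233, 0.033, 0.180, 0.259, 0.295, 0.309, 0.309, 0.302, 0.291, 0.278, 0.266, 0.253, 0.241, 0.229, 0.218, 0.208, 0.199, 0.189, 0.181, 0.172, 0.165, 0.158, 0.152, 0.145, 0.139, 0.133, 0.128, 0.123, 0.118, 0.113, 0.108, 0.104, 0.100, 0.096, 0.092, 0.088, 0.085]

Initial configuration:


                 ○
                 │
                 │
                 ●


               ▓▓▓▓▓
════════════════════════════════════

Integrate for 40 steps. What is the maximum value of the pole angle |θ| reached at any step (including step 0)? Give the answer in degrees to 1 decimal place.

Answer: 2.1°

Derivation:
apply F[0]=-2.855 → step 1: x=-0.001, v=-0.068, θ=-0.033, ω=0.172
apply F[1]=-1.497 → step 2: x=-0.003, v=-0.085, θ=-0.030, ω=0.196
apply F[2]=-0.698 → step 3: x=-0.004, v=-0.091, θ=-0.026, ω=0.198
apply F[3]=-0.233 → step 4: x=-0.006, v=-0.091, θ=-0.022, ω=0.188
apply F[4]=+0.033 → step 5: x=-0.008, v=-0.088, θ=-0.018, ω=0.173
apply F[5]=+0.180 → step 6: x=-0.010, v=-0.083, θ=-0.015, ω=0.155
apply F[6]=+0.259 → step 7: x=-0.011, v=-0.078, θ=-0.012, ω=0.137
apply F[7]=+0.295 → step 8: x=-0.013, v=-0.072, θ=-0.009, ω=0.120
apply F[8]=+0.309 → step 9: x=-0.014, v=-0.066, θ=-0.007, ω=0.104
apply F[9]=+0.309 → step 10: x=-0.015, v=-0.061, θ=-0.005, ω=0.090
apply F[10]=+0.302 → step 11: x=-0.017, v=-0.056, θ=-0.004, ω=0.077
apply F[11]=+0.291 → step 12: x=-0.018, v=-0.051, θ=-0.002, ω=0.066
apply F[12]=+0.278 → step 13: x=-0.019, v=-0.047, θ=-0.001, ω=0.056
apply F[13]=+0.266 → step 14: x=-0.019, v=-0.043, θ=0.000, ω=0.048
apply F[14]=+0.253 → step 15: x=-0.020, v=-0.040, θ=0.001, ω=0.040
apply F[15]=+0.241 → step 16: x=-0.021, v=-0.036, θ=0.002, ω=0.034
apply F[16]=+0.229 → step 17: x=-0.022, v=-0.033, θ=0.002, ω=0.028
apply F[17]=+0.218 → step 18: x=-0.022, v=-0.031, θ=0.003, ω=0.023
apply F[18]=+0.208 → step 19: x=-0.023, v=-0.028, θ=0.003, ω=0.019
apply F[19]=+0.199 → step 20: x=-0.024, v=-0.026, θ=0.004, ω=0.015
apply F[20]=+0.189 → step 21: x=-0.024, v=-0.023, θ=0.004, ω=0.012
apply F[21]=+0.181 → step 22: x=-0.024, v=-0.021, θ=0.004, ω=0.009
apply F[22]=+0.172 → step 23: x=-0.025, v=-0.019, θ=0.004, ω=0.007
apply F[23]=+0.165 → step 24: x=-0.025, v=-0.018, θ=0.004, ω=0.005
apply F[24]=+0.158 → step 25: x=-0.026, v=-0.016, θ=0.004, ω=0.003
apply F[25]=+0.152 → step 26: x=-0.026, v=-0.014, θ=0.005, ω=0.001
apply F[26]=+0.145 → step 27: x=-0.026, v=-0.013, θ=0.005, ω=0.000
apply F[27]=+0.139 → step 28: x=-0.026, v=-0.011, θ=0.005, ω=-0.001
apply F[28]=+0.133 → step 29: x=-0.027, v=-0.010, θ=0.005, ω=-0.002
apply F[29]=+0.128 → step 30: x=-0.027, v=-0.009, θ=0.004, ω=-0.003
apply F[30]=+0.123 → step 31: x=-0.027, v=-0.008, θ=0.004, ω=-0.003
apply F[31]=+0.118 → step 32: x=-0.027, v=-0.007, θ=0.004, ω=-0.004
apply F[32]=+0.113 → step 33: x=-0.027, v=-0.006, θ=0.004, ω=-0.004
apply F[33]=+0.108 → step 34: x=-0.027, v=-0.005, θ=0.004, ω=-0.005
apply F[34]=+0.104 → step 35: x=-0.027, v=-0.004, θ=0.004, ω=-0.005
apply F[35]=+0.100 → step 36: x=-0.027, v=-0.003, θ=0.004, ω=-0.005
apply F[36]=+0.096 → step 37: x=-0.028, v=-0.002, θ=0.004, ω=-0.005
apply F[37]=+0.092 → step 38: x=-0.028, v=-0.001, θ=0.004, ω=-0.005
apply F[38]=+0.088 → step 39: x=-0.028, v=-0.000, θ=0.004, ω=-0.006
apply F[39]=+0.085 → step 40: x=-0.028, v=0.000, θ=0.004, ω=-0.006
Max |angle| over trajectory = 0.036 rad = 2.1°.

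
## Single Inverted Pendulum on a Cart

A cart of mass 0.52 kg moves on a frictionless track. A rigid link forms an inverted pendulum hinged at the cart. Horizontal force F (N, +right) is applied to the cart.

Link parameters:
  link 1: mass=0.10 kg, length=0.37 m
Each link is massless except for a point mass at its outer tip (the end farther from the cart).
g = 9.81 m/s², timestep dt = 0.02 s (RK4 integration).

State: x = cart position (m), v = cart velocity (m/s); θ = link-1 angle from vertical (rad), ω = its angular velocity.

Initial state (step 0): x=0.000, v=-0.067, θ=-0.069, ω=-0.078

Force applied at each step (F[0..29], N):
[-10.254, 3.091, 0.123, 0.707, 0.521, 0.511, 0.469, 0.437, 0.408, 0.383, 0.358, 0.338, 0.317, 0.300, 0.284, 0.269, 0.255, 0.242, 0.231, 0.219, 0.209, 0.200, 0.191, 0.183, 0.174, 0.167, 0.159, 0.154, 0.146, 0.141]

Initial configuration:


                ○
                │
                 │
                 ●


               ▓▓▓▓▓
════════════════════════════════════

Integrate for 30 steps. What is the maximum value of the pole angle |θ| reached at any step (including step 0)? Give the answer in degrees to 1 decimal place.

Answer: 4.0°

Derivation:
apply F[0]=-10.254 → step 1: x=-0.005, v=-0.459, θ=-0.060, ω=0.943
apply F[1]=+3.091 → step 2: x=-0.013, v=-0.338, θ=-0.045, ω=0.589
apply F[2]=+0.123 → step 3: x=-0.020, v=-0.332, θ=-0.034, ω=0.552
apply F[3]=+0.707 → step 4: x=-0.026, v=-0.303, θ=-0.024, ω=0.460
apply F[4]=+0.521 → step 5: x=-0.032, v=-0.283, θ=-0.015, ω=0.394
apply F[5]=+0.511 → step 6: x=-0.038, v=-0.263, θ=-0.008, ω=0.334
apply F[6]=+0.469 → step 7: x=-0.043, v=-0.244, θ=-0.002, ω=0.282
apply F[7]=+0.437 → step 8: x=-0.047, v=-0.228, θ=0.004, ω=0.237
apply F[8]=+0.408 → step 9: x=-0.052, v=-0.212, θ=0.008, ω=0.199
apply F[9]=+0.383 → step 10: x=-0.056, v=-0.198, θ=0.012, ω=0.165
apply F[10]=+0.358 → step 11: x=-0.060, v=-0.184, θ=0.015, ω=0.136
apply F[11]=+0.338 → step 12: x=-0.063, v=-0.172, θ=0.017, ω=0.111
apply F[12]=+0.317 → step 13: x=-0.067, v=-0.161, θ=0.019, ω=0.090
apply F[13]=+0.300 → step 14: x=-0.070, v=-0.150, θ=0.021, ω=0.071
apply F[14]=+0.284 → step 15: x=-0.073, v=-0.140, θ=0.022, ω=0.055
apply F[15]=+0.269 → step 16: x=-0.075, v=-0.130, θ=0.023, ω=0.041
apply F[16]=+0.255 → step 17: x=-0.078, v=-0.121, θ=0.024, ω=0.030
apply F[17]=+0.242 → step 18: x=-0.080, v=-0.113, θ=0.024, ω=0.020
apply F[18]=+0.231 → step 19: x=-0.082, v=-0.105, θ=0.024, ω=0.011
apply F[19]=+0.219 → step 20: x=-0.084, v=-0.097, θ=0.025, ω=0.004
apply F[20]=+0.209 → step 21: x=-0.086, v=-0.090, θ=0.025, ω=-0.003
apply F[21]=+0.200 → step 22: x=-0.088, v=-0.084, θ=0.024, ω=-0.008
apply F[22]=+0.191 → step 23: x=-0.090, v=-0.077, θ=0.024, ω=-0.012
apply F[23]=+0.183 → step 24: x=-0.091, v=-0.071, θ=0.024, ω=-0.016
apply F[24]=+0.174 → step 25: x=-0.092, v=-0.065, θ=0.024, ω=-0.019
apply F[25]=+0.167 → step 26: x=-0.094, v=-0.060, θ=0.023, ω=-0.022
apply F[26]=+0.159 → step 27: x=-0.095, v=-0.054, θ=0.023, ω=-0.024
apply F[27]=+0.154 → step 28: x=-0.096, v=-0.049, θ=0.022, ω=-0.025
apply F[28]=+0.146 → step 29: x=-0.097, v=-0.045, θ=0.022, ω=-0.026
apply F[29]=+0.141 → step 30: x=-0.098, v=-0.040, θ=0.021, ω=-0.028
Max |angle| over trajectory = 0.069 rad = 4.0°.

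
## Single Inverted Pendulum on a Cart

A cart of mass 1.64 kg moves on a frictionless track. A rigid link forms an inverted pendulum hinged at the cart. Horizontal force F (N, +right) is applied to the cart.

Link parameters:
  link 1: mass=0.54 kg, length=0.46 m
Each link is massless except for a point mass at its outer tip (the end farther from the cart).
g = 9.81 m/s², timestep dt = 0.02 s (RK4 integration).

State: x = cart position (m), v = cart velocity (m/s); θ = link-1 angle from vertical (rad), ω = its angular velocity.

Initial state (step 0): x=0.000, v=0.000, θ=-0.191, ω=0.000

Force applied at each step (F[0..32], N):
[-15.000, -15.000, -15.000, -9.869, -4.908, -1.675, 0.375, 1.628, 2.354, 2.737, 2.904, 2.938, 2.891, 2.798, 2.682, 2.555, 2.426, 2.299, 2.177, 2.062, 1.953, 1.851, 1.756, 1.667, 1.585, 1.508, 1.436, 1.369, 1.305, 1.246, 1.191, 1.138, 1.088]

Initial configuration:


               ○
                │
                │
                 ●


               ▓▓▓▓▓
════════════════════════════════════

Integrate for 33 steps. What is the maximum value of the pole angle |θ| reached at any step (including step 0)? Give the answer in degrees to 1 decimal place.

apply F[0]=-15.000 → step 1: x=-0.002, v=-0.169, θ=-0.188, ω=0.280
apply F[1]=-15.000 → step 2: x=-0.007, v=-0.338, θ=-0.180, ω=0.564
apply F[2]=-15.000 → step 3: x=-0.015, v=-0.509, θ=-0.166, ω=0.856
apply F[3]=-9.869 → step 4: x=-0.027, v=-0.619, θ=-0.147, ω=1.026
apply F[4]=-4.908 → step 5: x=-0.039, v=-0.670, θ=-0.126, ω=1.078
apply F[5]=-1.675 → step 6: x=-0.053, v=-0.684, θ=-0.104, ω=1.058
apply F[6]=+0.375 → step 7: x=-0.067, v=-0.673, θ=-0.084, ω=0.996
apply F[7]=+1.628 → step 8: x=-0.080, v=-0.649, θ=-0.065, ω=0.911
apply F[8]=+2.354 → step 9: x=-0.092, v=-0.617, θ=-0.048, ω=0.817
apply F[9]=+2.737 → step 10: x=-0.104, v=-0.581, θ=-0.032, ω=0.723
apply F[10]=+2.904 → step 11: x=-0.116, v=-0.544, θ=-0.019, ω=0.631
apply F[11]=+2.938 → step 12: x=-0.126, v=-0.507, θ=-0.007, ω=0.546
apply F[12]=+2.891 → step 13: x=-0.136, v=-0.472, θ=0.003, ω=0.469
apply F[13]=+2.798 → step 14: x=-0.145, v=-0.438, θ=0.012, ω=0.399
apply F[14]=+2.682 → step 15: x=-0.153, v=-0.407, θ=0.019, ω=0.337
apply F[15]=+2.555 → step 16: x=-0.161, v=-0.377, θ=0.025, ω=0.282
apply F[16]=+2.426 → step 17: x=-0.169, v=-0.349, θ=0.031, ω=0.233
apply F[17]=+2.299 → step 18: x=-0.175, v=-0.323, θ=0.035, ω=0.191
apply F[18]=+2.177 → step 19: x=-0.182, v=-0.299, θ=0.038, ω=0.154
apply F[19]=+2.062 → step 20: x=-0.187, v=-0.277, θ=0.041, ω=0.122
apply F[20]=+1.953 → step 21: x=-0.193, v=-0.255, θ=0.043, ω=0.094
apply F[21]=+1.851 → step 22: x=-0.197, v=-0.236, θ=0.045, ω=0.070
apply F[22]=+1.756 → step 23: x=-0.202, v=-0.217, θ=0.046, ω=0.049
apply F[23]=+1.667 → step 24: x=-0.206, v=-0.200, θ=0.047, ω=0.031
apply F[24]=+1.585 → step 25: x=-0.210, v=-0.184, θ=0.047, ω=0.016
apply F[25]=+1.508 → step 26: x=-0.214, v=-0.168, θ=0.047, ω=0.003
apply F[26]=+1.436 → step 27: x=-0.217, v=-0.154, θ=0.047, ω=-0.008
apply F[27]=+1.369 → step 28: x=-0.220, v=-0.140, θ=0.047, ω=-0.017
apply F[28]=+1.305 → step 29: x=-0.222, v=-0.127, θ=0.047, ω=-0.025
apply F[29]=+1.246 → step 30: x=-0.225, v=-0.115, θ=0.046, ω=-0.032
apply F[30]=+1.191 → step 31: x=-0.227, v=-0.104, θ=0.045, ω=-0.038
apply F[31]=+1.138 → step 32: x=-0.229, v=-0.093, θ=0.045, ω=-0.042
apply F[32]=+1.088 → step 33: x=-0.231, v=-0.082, θ=0.044, ω=-0.046
Max |angle| over trajectory = 0.191 rad = 10.9°.

Answer: 10.9°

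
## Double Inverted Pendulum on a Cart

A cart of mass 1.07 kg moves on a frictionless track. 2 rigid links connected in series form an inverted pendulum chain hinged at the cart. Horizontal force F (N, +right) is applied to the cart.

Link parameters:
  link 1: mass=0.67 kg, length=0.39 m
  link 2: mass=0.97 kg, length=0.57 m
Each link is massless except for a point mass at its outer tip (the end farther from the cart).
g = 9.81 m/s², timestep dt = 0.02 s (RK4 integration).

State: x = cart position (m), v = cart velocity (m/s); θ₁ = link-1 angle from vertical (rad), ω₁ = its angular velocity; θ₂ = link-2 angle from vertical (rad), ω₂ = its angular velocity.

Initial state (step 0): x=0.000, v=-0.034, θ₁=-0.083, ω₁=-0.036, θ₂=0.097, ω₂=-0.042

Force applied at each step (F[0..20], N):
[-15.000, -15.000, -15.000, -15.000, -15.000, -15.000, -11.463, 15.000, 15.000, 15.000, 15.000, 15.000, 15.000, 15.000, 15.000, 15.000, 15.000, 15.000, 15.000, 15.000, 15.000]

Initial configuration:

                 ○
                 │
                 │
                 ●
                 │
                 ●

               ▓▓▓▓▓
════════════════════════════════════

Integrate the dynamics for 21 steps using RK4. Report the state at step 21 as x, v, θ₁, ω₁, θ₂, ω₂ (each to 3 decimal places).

Answer: x=-0.289, v=0.774, θ₁=1.226, ω₁=4.891, θ₂=-0.006, ω₂=-2.028

Derivation:
apply F[0]=-15.000 → step 1: x=-0.003, v=-0.289, θ₁=-0.079, ω₁=0.439, θ₂=0.098, ω₂=0.116
apply F[1]=-15.000 → step 2: x=-0.012, v=-0.546, θ₁=-0.065, ω₁=0.935, θ₂=0.102, ω₂=0.264
apply F[2]=-15.000 → step 3: x=-0.025, v=-0.811, θ₁=-0.041, ω₁=1.475, θ₂=0.108, ω₂=0.394
apply F[3]=-15.000 → step 4: x=-0.044, v=-1.085, θ₁=-0.006, ω₁=2.078, θ₂=0.117, ω₂=0.496
apply F[4]=-15.000 → step 5: x=-0.069, v=-1.368, θ₁=0.042, ω₁=2.759, θ₂=0.128, ω₂=0.560
apply F[5]=-15.000 → step 6: x=-0.099, v=-1.659, θ₁=0.105, ω₁=3.516, θ₂=0.139, ω₂=0.586
apply F[6]=-11.463 → step 7: x=-0.134, v=-1.882, θ₁=0.182, ω₁=4.153, θ₂=0.151, ω₂=0.588
apply F[7]=+15.000 → step 8: x=-0.169, v=-1.643, θ₁=0.260, ω₁=3.695, θ₂=0.163, ω₂=0.553
apply F[8]=+15.000 → step 9: x=-0.200, v=-1.429, θ₁=0.330, ω₁=3.385, θ₂=0.173, ω₂=0.472
apply F[9]=+15.000 → step 10: x=-0.227, v=-1.235, θ₁=0.396, ω₁=3.206, θ₂=0.181, ω₂=0.345
apply F[10]=+15.000 → step 11: x=-0.250, v=-1.057, θ₁=0.459, ω₁=3.138, θ₂=0.186, ω₂=0.179
apply F[11]=+15.000 → step 12: x=-0.269, v=-0.888, θ₁=0.522, ω₁=3.158, θ₂=0.188, ω₂=-0.020
apply F[12]=+15.000 → step 13: x=-0.285, v=-0.725, θ₁=0.586, ω₁=3.248, θ₂=0.185, ω₂=-0.244
apply F[13]=+15.000 → step 14: x=-0.298, v=-0.563, θ₁=0.652, ω₁=3.389, θ₂=0.178, ω₂=-0.485
apply F[14]=+15.000 → step 15: x=-0.308, v=-0.398, θ₁=0.722, ω₁=3.565, θ₂=0.166, ω₂=-0.735
apply F[15]=+15.000 → step 16: x=-0.314, v=-0.226, θ₁=0.795, ω₁=3.764, θ₂=0.149, ω₂=-0.986
apply F[16]=+15.000 → step 17: x=-0.317, v=-0.047, θ₁=0.873, ω₁=3.975, θ₂=0.127, ω₂=-1.230
apply F[17]=+15.000 → step 18: x=-0.316, v=0.142, θ₁=0.954, ω₁=4.193, θ₂=0.100, ω₂=-1.461
apply F[18]=+15.000 → step 19: x=-0.311, v=0.342, θ₁=1.040, ω₁=4.417, θ₂=0.068, ω₂=-1.674
apply F[19]=+15.000 → step 20: x=-0.302, v=0.552, θ₁=1.131, ω₁=4.648, θ₂=0.033, ω₂=-1.864
apply F[20]=+15.000 → step 21: x=-0.289, v=0.774, θ₁=1.226, ω₁=4.891, θ₂=-0.006, ω₂=-2.028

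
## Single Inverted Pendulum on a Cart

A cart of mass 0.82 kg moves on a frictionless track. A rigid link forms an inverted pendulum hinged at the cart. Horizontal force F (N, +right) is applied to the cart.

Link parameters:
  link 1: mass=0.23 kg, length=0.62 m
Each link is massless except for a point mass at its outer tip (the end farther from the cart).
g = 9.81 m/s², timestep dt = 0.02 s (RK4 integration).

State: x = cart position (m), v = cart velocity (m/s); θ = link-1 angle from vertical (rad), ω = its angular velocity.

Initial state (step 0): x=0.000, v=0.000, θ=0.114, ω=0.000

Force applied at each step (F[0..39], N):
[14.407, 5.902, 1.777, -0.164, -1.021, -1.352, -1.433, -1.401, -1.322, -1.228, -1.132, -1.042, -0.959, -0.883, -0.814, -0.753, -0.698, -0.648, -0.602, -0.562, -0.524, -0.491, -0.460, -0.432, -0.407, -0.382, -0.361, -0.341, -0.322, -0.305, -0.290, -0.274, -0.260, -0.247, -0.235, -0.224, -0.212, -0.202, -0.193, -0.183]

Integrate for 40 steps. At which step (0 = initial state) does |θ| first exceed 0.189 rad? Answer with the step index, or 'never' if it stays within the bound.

apply F[0]=+14.407 → step 1: x=0.003, v=0.344, θ=0.109, ω=-0.516
apply F[1]=+5.902 → step 2: x=0.012, v=0.482, θ=0.097, ω=-0.705
apply F[2]=+1.777 → step 3: x=0.022, v=0.521, θ=0.082, ω=-0.739
apply F[3]=-0.164 → step 4: x=0.032, v=0.513, θ=0.068, ω=-0.702
apply F[4]=-1.021 → step 5: x=0.042, v=0.485, θ=0.054, ω=-0.637
apply F[5]=-1.352 → step 6: x=0.051, v=0.449, θ=0.042, ω=-0.565
apply F[6]=-1.433 → step 7: x=0.060, v=0.412, θ=0.032, ω=-0.494
apply F[7]=-1.401 → step 8: x=0.068, v=0.376, θ=0.023, ω=-0.428
apply F[8]=-1.322 → step 9: x=0.075, v=0.343, θ=0.015, ω=-0.368
apply F[9]=-1.228 → step 10: x=0.082, v=0.313, θ=0.008, ω=-0.315
apply F[10]=-1.132 → step 11: x=0.088, v=0.285, θ=0.002, ω=-0.269
apply F[11]=-1.042 → step 12: x=0.093, v=0.259, θ=-0.003, ω=-0.228
apply F[12]=-0.959 → step 13: x=0.098, v=0.236, θ=-0.007, ω=-0.192
apply F[13]=-0.883 → step 14: x=0.102, v=0.215, θ=-0.011, ω=-0.161
apply F[14]=-0.814 → step 15: x=0.107, v=0.196, θ=-0.014, ω=-0.134
apply F[15]=-0.753 → step 16: x=0.110, v=0.178, θ=-0.016, ω=-0.111
apply F[16]=-0.698 → step 17: x=0.114, v=0.162, θ=-0.018, ω=-0.090
apply F[17]=-0.648 → step 18: x=0.117, v=0.148, θ=-0.020, ω=-0.072
apply F[18]=-0.602 → step 19: x=0.120, v=0.134, θ=-0.021, ω=-0.057
apply F[19]=-0.562 → step 20: x=0.122, v=0.122, θ=-0.022, ω=-0.043
apply F[20]=-0.524 → step 21: x=0.125, v=0.110, θ=-0.023, ω=-0.032
apply F[21]=-0.491 → step 22: x=0.127, v=0.099, θ=-0.023, ω=-0.022
apply F[22]=-0.460 → step 23: x=0.129, v=0.089, θ=-0.024, ω=-0.013
apply F[23]=-0.432 → step 24: x=0.130, v=0.080, θ=-0.024, ω=-0.006
apply F[24]=-0.407 → step 25: x=0.132, v=0.072, θ=-0.024, ω=0.000
apply F[25]=-0.382 → step 26: x=0.133, v=0.064, θ=-0.024, ω=0.006
apply F[26]=-0.361 → step 27: x=0.134, v=0.056, θ=-0.024, ω=0.010
apply F[27]=-0.341 → step 28: x=0.135, v=0.049, θ=-0.023, ω=0.014
apply F[28]=-0.322 → step 29: x=0.136, v=0.042, θ=-0.023, ω=0.017
apply F[29]=-0.305 → step 30: x=0.137, v=0.036, θ=-0.023, ω=0.020
apply F[30]=-0.290 → step 31: x=0.138, v=0.030, θ=-0.022, ω=0.022
apply F[31]=-0.274 → step 32: x=0.138, v=0.025, θ=-0.022, ω=0.024
apply F[32]=-0.260 → step 33: x=0.139, v=0.020, θ=-0.021, ω=0.026
apply F[33]=-0.247 → step 34: x=0.139, v=0.015, θ=-0.021, ω=0.027
apply F[34]=-0.235 → step 35: x=0.139, v=0.010, θ=-0.020, ω=0.028
apply F[35]=-0.224 → step 36: x=0.139, v=0.006, θ=-0.020, ω=0.028
apply F[36]=-0.212 → step 37: x=0.140, v=0.002, θ=-0.019, ω=0.029
apply F[37]=-0.202 → step 38: x=0.140, v=-0.002, θ=-0.019, ω=0.029
apply F[38]=-0.193 → step 39: x=0.139, v=-0.006, θ=-0.018, ω=0.029
apply F[39]=-0.183 → step 40: x=0.139, v=-0.009, θ=-0.017, ω=0.029
max |θ| = 0.114 ≤ 0.189 over all 41 states.

Answer: never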